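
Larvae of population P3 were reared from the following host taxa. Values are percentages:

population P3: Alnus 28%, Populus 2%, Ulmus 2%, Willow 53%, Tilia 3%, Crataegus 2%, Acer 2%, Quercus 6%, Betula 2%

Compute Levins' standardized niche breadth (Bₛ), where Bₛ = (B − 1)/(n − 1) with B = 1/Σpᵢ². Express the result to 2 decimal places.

0.22

Convert percentages to proportions (divide by 100).
Σpᵢ² = 0.28² + 0.02² + 0.02² + 0.53² + 0.03² + 0.02² + 0.02² + 0.06² + 0.02² = 0.0784 + 0.0004 + 0.0004 + 0.2809 + 0.0009 + 0.0004 + 0.0004 + 0.0036 + 0.0004 = 0.3658
B = 1 / 0.3658 = 2.7337
Bₛ = (B − 1)/(n − 1) = (2.7337 − 1)/(9 − 1) = 1.7337/8 = 0.2167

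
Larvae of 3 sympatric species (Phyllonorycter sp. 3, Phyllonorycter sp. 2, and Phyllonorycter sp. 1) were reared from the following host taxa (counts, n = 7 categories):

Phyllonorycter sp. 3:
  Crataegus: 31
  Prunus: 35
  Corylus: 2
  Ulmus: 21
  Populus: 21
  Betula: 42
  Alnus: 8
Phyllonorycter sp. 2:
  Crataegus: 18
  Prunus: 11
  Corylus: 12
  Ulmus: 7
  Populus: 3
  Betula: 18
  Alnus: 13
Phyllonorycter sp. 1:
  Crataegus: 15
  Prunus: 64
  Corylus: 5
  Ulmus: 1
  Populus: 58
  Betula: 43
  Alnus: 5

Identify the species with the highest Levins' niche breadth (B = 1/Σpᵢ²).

Proportions for Phyllonorycter sp. 3 (n=160): 31/160=0.1938, 35/160=0.2188, 2/160=0.0125, 21/160=0.1313, 21/160=0.1313, 42/160=0.2625, 8/160=0.0500
Proportions for Phyllonorycter sp. 2 (n=82): 18/82=0.2195, 11/82=0.1341, 12/82=0.1463, 7/82=0.0854, 3/82=0.0366, 18/82=0.2195, 13/82=0.1585
Proportions for Phyllonorycter sp. 1 (n=191): 15/191=0.0785, 64/191=0.3351, 5/191=0.0262, 1/191=0.0052, 58/191=0.3037, 43/191=0.2251, 5/191=0.0262
Σp_3ᵢ² = 0.1938² + 0.2188² + 0.0125² + 0.1313² + 0.1313² + 0.2625² + 0.0500² = 0.037558 + 0.047873 + 0.000156 + 0.017240 + 0.017240 + 0.068906 + 0.002500 = 0.191473
B_3 = 1 / 0.191473 = 5.2227
Σp_2ᵢ² = 0.2195² + 0.1341² + 0.1463² + 0.0854² + 0.0366² + 0.2195² + 0.1585² = 0.048180 + 0.017983 + 0.021404 + 0.007293 + 0.001340 + 0.048180 + 0.025122 = 0.169502
B_2 = 1 / 0.169502 = 5.8996
Σp_1ᵢ² = 0.0785² + 0.3351² + 0.0262² + 0.0052² + 0.3037² + 0.2251² + 0.0262² = 0.006162 + 0.112292 + 0.000686 + 0.000027 + 0.092234 + 0.050670 + 0.000686 = 0.262757
B_1 = 1 / 0.262757 = 3.8058
Highest B → broadest niche (most generalist): Phyllonorycter sp. 2 (B = 5.90).

Phyllonorycter sp. 2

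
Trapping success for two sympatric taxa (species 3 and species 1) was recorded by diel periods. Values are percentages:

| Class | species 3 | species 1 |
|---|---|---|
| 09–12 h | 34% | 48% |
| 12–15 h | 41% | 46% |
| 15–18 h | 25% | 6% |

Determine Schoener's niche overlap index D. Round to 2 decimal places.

Convert percentages to proportions (divide by 100).
Σ|p₁ᵢ − p₂ᵢ| = 0.14 + 0.05 + 0.19 = 0.38
D = 1 − ½ × 0.38 = 1 − 0.190 = 0.8100

0.81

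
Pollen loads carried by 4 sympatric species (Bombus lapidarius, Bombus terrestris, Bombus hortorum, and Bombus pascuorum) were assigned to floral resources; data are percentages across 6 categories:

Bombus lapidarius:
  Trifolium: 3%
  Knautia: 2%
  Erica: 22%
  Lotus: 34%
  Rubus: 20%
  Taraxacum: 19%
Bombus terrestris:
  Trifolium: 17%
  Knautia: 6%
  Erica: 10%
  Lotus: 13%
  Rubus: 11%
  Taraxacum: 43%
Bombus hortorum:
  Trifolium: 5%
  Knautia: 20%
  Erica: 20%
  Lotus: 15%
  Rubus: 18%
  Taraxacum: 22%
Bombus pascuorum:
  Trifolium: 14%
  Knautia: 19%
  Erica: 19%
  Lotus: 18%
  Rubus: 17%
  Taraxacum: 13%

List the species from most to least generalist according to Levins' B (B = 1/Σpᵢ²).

Convert percentages to proportions (divide by 100).
Σp_lapiᵢ² = 0.03² + 0.02² + 0.22² + 0.34² + 0.20² + 0.19² = 0.0009 + 0.0004 + 0.0484 + 0.1156 + 0.0400 + 0.0361 = 0.2414
B_lapi = 1 / 0.2414 = 4.1425
Σp_terrᵢ² = 0.17² + 0.06² + 0.10² + 0.13² + 0.11² + 0.43² = 0.0289 + 0.0036 + 0.0100 + 0.0169 + 0.0121 + 0.1849 = 0.2564
B_terr = 1 / 0.2564 = 3.9002
Σp_hortᵢ² = 0.05² + 0.20² + 0.20² + 0.15² + 0.18² + 0.22² = 0.0025 + 0.0400 + 0.0400 + 0.0225 + 0.0324 + 0.0484 = 0.1858
B_hort = 1 / 0.1858 = 5.3821
Σp_pascᵢ² = 0.14² + 0.19² + 0.19² + 0.18² + 0.17² + 0.13² = 0.0196 + 0.0361 + 0.0361 + 0.0324 + 0.0289 + 0.0169 = 0.1700
B_pasc = 1 / 0.1700 = 5.8824
Ranking by B (broadest → narrowest): Bombus pascuorum (5.88) > Bombus hortorum (5.38) > Bombus lapidarius (4.14) > Bombus terrestris (3.90)

Bombus pascuorum > Bombus hortorum > Bombus lapidarius > Bombus terrestris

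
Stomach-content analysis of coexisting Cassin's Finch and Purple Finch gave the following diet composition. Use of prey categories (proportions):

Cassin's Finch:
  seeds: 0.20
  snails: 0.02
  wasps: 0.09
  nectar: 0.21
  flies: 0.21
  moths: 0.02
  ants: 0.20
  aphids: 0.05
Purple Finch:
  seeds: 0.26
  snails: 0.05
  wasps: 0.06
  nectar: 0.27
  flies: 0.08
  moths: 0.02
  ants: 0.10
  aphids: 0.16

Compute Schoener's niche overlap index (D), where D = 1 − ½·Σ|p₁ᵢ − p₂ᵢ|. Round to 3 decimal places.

0.740

Σ|p₁ᵢ − p₂ᵢ| = 0.06 + 0.03 + 0.03 + 0.06 + 0.13 + 0.00 + 0.10 + 0.11 = 0.52
D = 1 − ½ × 0.52 = 1 − 0.260 = 0.74000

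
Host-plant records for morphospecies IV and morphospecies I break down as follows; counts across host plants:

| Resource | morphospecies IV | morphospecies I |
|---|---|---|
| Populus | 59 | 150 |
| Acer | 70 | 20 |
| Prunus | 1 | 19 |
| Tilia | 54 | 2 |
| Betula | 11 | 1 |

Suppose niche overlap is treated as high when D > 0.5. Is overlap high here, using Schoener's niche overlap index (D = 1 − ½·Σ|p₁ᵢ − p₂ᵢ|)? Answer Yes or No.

No

Proportions for morphospecies IV (n=195): 59/195=0.3026, 70/195=0.3590, 1/195=0.0051, 54/195=0.2769, 11/195=0.0564
Proportions for morphospecies I (n=192): 150/192=0.7813, 20/192=0.1042, 19/192=0.0990, 2/192=0.0104, 1/192=0.0052
Σ|p₁ᵢ − p₂ᵢ| = 0.4787 + 0.2548 + 0.0939 + 0.2665 + 0.0512 = 1.1451
D = 1 − ½ × 1.1451 = 1 − 0.57255 = 0.42745
D = 0.42745 < 0.5 → No.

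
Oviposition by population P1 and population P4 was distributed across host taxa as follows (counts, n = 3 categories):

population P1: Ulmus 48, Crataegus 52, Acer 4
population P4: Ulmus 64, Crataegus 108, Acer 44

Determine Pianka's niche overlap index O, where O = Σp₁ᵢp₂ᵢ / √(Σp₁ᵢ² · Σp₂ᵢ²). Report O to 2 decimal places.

0.94

Proportions for population P1 (n=104): 48/104=0.4615, 52/104=0.5000, 4/104=0.0385
Proportions for population P4 (n=216): 64/216=0.2963, 108/216=0.5000, 44/216=0.2037
Σ p₁ᵢp₂ᵢ = 0.136742 + 0.250000 + 0.007842 = 0.394584
Σp_1ᵢ² = 0.4615² + 0.5000² + 0.0385² = 0.212982 + 0.250000 + 0.001482 = 0.464464
Σp_2ᵢ² = 0.2963² + 0.5000² + 0.2037² = 0.087794 + 0.250000 + 0.041494 = 0.379288
O = 0.394584 / √(0.464464 × 0.379288) = 0.394584 / 0.4197209 = 0.9401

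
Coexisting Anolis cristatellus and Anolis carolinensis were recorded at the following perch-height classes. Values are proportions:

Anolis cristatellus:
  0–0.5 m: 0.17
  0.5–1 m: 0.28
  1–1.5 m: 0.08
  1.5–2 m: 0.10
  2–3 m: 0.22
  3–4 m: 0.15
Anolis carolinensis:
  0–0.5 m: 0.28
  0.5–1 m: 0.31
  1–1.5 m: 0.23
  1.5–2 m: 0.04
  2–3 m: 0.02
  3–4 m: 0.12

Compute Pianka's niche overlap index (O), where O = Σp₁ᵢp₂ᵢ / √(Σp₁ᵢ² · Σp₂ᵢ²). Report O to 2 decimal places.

Σ p₁ᵢp₂ᵢ = 0.0476 + 0.0868 + 0.0184 + 0.0040 + 0.0044 + 0.0180 = 0.1792
Σp_1ᵢ² = 0.17² + 0.28² + 0.08² + 0.10² + 0.22² + 0.15² = 0.0289 + 0.0784 + 0.0064 + 0.0100 + 0.0484 + 0.0225 = 0.1946
Σp_2ᵢ² = 0.28² + 0.31² + 0.23² + 0.04² + 0.02² + 0.12² = 0.0784 + 0.0961 + 0.0529 + 0.0016 + 0.0004 + 0.0144 = 0.2438
O = 0.1792 / √(0.1946 × 0.2438) = 0.1792 / 0.21782 = 0.8227

0.82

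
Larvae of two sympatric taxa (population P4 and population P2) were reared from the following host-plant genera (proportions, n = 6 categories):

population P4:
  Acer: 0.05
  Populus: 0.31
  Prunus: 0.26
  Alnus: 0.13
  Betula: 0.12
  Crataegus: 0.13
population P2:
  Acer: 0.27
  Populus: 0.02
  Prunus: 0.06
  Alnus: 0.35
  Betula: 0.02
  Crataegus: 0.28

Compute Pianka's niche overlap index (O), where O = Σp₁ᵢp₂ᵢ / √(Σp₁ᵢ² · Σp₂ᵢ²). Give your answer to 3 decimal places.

0.490

Σ p₁ᵢp₂ᵢ = 0.0135 + 0.0062 + 0.0156 + 0.0455 + 0.0024 + 0.0364 = 0.1196
Σp_1ᵢ² = 0.05² + 0.31² + 0.26² + 0.13² + 0.12² + 0.13² = 0.0025 + 0.0961 + 0.0676 + 0.0169 + 0.0144 + 0.0169 = 0.2144
Σp_2ᵢ² = 0.27² + 0.02² + 0.06² + 0.35² + 0.02² + 0.28² = 0.0729 + 0.0004 + 0.0036 + 0.1225 + 0.0004 + 0.0784 = 0.2782
O = 0.1196 / √(0.2144 × 0.2782) = 0.1196 / 0.244225 = 0.48971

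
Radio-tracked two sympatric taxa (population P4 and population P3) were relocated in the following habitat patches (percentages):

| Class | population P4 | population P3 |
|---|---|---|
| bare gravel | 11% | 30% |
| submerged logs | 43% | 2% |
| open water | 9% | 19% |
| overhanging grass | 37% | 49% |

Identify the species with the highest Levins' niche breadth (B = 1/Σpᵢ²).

population P4

Convert percentages to proportions (divide by 100).
Σp_P4ᵢ² = 0.11² + 0.43² + 0.09² + 0.37² = 0.0121 + 0.1849 + 0.0081 + 0.1369 = 0.3420
B_P4 = 1 / 0.3420 = 2.9240
Σp_P3ᵢ² = 0.30² + 0.02² + 0.19² + 0.49² = 0.0900 + 0.0004 + 0.0361 + 0.2401 = 0.3666
B_P3 = 1 / 0.3666 = 2.7278
Highest B → broadest niche (most generalist): population P4 (B = 2.92).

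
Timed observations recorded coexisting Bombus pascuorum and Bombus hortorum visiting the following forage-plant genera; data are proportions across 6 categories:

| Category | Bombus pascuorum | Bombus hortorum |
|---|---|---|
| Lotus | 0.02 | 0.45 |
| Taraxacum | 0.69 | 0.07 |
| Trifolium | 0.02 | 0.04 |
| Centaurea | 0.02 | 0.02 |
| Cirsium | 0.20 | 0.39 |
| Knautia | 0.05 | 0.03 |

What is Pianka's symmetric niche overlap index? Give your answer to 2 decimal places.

Σ p₁ᵢp₂ᵢ = 0.0090 + 0.0483 + 0.0008 + 0.0004 + 0.0780 + 0.0015 = 0.1380
Σp_1ᵢ² = 0.02² + 0.69² + 0.02² + 0.02² + 0.20² + 0.05² = 0.0004 + 0.4761 + 0.0004 + 0.0004 + 0.0400 + 0.0025 = 0.5198
Σp_2ᵢ² = 0.45² + 0.07² + 0.04² + 0.02² + 0.39² + 0.03² = 0.2025 + 0.0049 + 0.0016 + 0.0004 + 0.1521 + 0.0009 = 0.3624
O = 0.1380 / √(0.5198 × 0.3624) = 0.1380 / 0.43402 = 0.3180

0.32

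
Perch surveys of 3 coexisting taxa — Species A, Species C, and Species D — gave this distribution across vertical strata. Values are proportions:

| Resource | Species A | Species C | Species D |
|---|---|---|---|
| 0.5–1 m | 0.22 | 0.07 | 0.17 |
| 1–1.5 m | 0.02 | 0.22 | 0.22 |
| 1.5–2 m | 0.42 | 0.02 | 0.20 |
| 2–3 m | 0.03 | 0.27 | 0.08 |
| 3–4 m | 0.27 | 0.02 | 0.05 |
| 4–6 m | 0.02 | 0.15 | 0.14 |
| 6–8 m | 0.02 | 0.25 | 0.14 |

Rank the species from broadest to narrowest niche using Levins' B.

Σp_Aᵢ² = 0.22² + 0.02² + 0.42² + 0.03² + 0.27² + 0.02² + 0.02² = 0.0484 + 0.0004 + 0.1764 + 0.0009 + 0.0729 + 0.0004 + 0.0004 = 0.2998
B_A = 1 / 0.2998 = 3.3356
Σp_Cᵢ² = 0.07² + 0.22² + 0.02² + 0.27² + 0.02² + 0.15² + 0.25² = 0.0049 + 0.0484 + 0.0004 + 0.0729 + 0.0004 + 0.0225 + 0.0625 = 0.2120
B_C = 1 / 0.2120 = 4.7170
Σp_Dᵢ² = 0.17² + 0.22² + 0.20² + 0.08² + 0.05² + 0.14² + 0.14² = 0.0289 + 0.0484 + 0.0400 + 0.0064 + 0.0025 + 0.0196 + 0.0196 = 0.1654
B_D = 1 / 0.1654 = 6.0459
Ranking by B (broadest → narrowest): Species D (6.05) > Species C (4.72) > Species A (3.34)

Species D > Species C > Species A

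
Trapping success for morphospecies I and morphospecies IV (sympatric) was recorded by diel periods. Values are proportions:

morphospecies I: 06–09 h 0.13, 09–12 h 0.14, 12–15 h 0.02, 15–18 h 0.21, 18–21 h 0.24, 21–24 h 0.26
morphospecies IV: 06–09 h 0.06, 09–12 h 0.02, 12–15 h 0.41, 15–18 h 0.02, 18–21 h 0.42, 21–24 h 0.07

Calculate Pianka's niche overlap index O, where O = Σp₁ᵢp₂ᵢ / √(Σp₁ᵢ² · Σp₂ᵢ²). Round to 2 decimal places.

0.53

Σ p₁ᵢp₂ᵢ = 0.0078 + 0.0028 + 0.0082 + 0.0042 + 0.1008 + 0.0182 = 0.1420
Σp_1ᵢ² = 0.13² + 0.14² + 0.02² + 0.21² + 0.24² + 0.26² = 0.0169 + 0.0196 + 0.0004 + 0.0441 + 0.0576 + 0.0676 = 0.2062
Σp_2ᵢ² = 0.06² + 0.02² + 0.41² + 0.02² + 0.42² + 0.07² = 0.0036 + 0.0004 + 0.1681 + 0.0004 + 0.1764 + 0.0049 = 0.3538
O = 0.1420 / √(0.2062 × 0.3538) = 0.1420 / 0.27010 = 0.5257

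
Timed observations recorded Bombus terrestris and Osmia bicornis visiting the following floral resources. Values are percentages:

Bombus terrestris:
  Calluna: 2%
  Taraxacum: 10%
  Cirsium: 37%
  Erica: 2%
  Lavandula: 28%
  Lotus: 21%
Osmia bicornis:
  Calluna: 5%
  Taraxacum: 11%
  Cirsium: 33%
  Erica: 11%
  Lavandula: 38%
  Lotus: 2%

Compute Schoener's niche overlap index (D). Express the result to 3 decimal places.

0.770

Convert percentages to proportions (divide by 100).
Σ|p₁ᵢ − p₂ᵢ| = 0.03 + 0.01 + 0.04 + 0.09 + 0.10 + 0.19 = 0.46
D = 1 − ½ × 0.46 = 1 − 0.230 = 0.77000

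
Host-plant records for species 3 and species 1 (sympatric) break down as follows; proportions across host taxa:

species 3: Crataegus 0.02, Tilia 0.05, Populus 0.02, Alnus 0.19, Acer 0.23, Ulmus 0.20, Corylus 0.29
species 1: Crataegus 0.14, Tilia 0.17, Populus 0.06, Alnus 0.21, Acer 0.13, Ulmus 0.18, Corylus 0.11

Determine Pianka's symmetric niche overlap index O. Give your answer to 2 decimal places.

0.81

Σ p₁ᵢp₂ᵢ = 0.0028 + 0.0085 + 0.0012 + 0.0399 + 0.0299 + 0.0360 + 0.0319 = 0.1502
Σp_1ᵢ² = 0.02² + 0.05² + 0.02² + 0.19² + 0.23² + 0.20² + 0.29² = 0.0004 + 0.0025 + 0.0004 + 0.0361 + 0.0529 + 0.0400 + 0.0841 = 0.2164
Σp_2ᵢ² = 0.14² + 0.17² + 0.06² + 0.21² + 0.13² + 0.18² + 0.11² = 0.0196 + 0.0289 + 0.0036 + 0.0441 + 0.0169 + 0.0324 + 0.0121 = 0.1576
O = 0.1502 / √(0.2164 × 0.1576) = 0.1502 / 0.18467 = 0.8133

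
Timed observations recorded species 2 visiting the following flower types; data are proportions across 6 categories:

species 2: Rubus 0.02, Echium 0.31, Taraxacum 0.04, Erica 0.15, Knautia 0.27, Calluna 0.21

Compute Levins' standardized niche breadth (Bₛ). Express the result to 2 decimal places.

Σpᵢ² = 0.02² + 0.31² + 0.04² + 0.15² + 0.27² + 0.21² = 0.0004 + 0.0961 + 0.0016 + 0.0225 + 0.0729 + 0.0441 = 0.2376
B = 1 / 0.2376 = 4.2088
Bₛ = (B − 1)/(n − 1) = (4.2088 − 1)/(6 − 1) = 3.2088/5 = 0.6418

0.64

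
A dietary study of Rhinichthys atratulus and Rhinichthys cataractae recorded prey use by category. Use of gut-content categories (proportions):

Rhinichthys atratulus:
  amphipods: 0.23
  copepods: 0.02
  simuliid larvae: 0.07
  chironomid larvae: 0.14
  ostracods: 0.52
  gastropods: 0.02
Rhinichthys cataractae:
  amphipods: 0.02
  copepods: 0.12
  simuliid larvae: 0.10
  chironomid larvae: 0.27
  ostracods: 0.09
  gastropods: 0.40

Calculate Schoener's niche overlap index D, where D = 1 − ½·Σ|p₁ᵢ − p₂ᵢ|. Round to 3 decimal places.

Σ|p₁ᵢ − p₂ᵢ| = 0.21 + 0.10 + 0.03 + 0.13 + 0.43 + 0.38 = 1.28
D = 1 − ½ × 1.28 = 1 − 0.640 = 0.36000

0.360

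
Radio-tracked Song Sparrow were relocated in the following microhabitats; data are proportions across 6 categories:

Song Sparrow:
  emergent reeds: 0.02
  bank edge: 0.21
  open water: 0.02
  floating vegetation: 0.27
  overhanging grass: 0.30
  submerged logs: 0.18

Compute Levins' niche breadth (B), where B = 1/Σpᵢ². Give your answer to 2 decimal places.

4.16

Σpᵢ² = 0.02² + 0.21² + 0.02² + 0.27² + 0.30² + 0.18² = 0.0004 + 0.0441 + 0.0004 + 0.0729 + 0.0900 + 0.0324 = 0.2402
B = 1 / 0.2402 = 4.1632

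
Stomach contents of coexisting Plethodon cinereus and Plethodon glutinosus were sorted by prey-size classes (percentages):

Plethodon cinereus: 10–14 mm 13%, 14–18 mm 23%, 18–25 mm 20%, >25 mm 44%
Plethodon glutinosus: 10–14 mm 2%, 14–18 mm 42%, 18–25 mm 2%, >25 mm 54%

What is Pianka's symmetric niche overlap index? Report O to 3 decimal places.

Convert percentages to proportions (divide by 100).
Σ p₁ᵢp₂ᵢ = 0.0026 + 0.0966 + 0.0040 + 0.2376 = 0.3408
Σp_1ᵢ² = 0.13² + 0.23² + 0.20² + 0.44² = 0.0169 + 0.0529 + 0.0400 + 0.1936 = 0.3034
Σp_2ᵢ² = 0.02² + 0.42² + 0.02² + 0.54² = 0.0004 + 0.1764 + 0.0004 + 0.2916 = 0.4688
O = 0.3408 / √(0.3034 × 0.4688) = 0.3408 / 0.377139 = 0.90365

0.904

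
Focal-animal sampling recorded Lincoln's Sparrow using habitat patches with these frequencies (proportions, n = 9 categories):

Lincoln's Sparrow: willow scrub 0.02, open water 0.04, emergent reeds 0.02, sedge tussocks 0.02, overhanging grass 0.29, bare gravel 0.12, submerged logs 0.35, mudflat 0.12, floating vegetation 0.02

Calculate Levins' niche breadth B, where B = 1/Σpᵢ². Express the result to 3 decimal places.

Σpᵢ² = 0.02² + 0.04² + 0.02² + 0.02² + 0.29² + 0.12² + 0.35² + 0.12² + 0.02² = 0.0004 + 0.0016 + 0.0004 + 0.0004 + 0.0841 + 0.0144 + 0.1225 + 0.0144 + 0.0004 = 0.2386
B = 1 / 0.2386 = 4.19111

4.191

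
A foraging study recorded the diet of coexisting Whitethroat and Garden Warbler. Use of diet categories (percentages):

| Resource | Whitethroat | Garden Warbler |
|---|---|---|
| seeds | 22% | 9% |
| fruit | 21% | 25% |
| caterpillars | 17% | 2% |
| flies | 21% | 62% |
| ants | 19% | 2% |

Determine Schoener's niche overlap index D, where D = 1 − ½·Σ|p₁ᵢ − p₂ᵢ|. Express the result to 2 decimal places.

Convert percentages to proportions (divide by 100).
Σ|p₁ᵢ − p₂ᵢ| = 0.13 + 0.04 + 0.15 + 0.41 + 0.17 = 0.90
D = 1 − ½ × 0.90 = 1 − 0.450 = 0.5500

0.55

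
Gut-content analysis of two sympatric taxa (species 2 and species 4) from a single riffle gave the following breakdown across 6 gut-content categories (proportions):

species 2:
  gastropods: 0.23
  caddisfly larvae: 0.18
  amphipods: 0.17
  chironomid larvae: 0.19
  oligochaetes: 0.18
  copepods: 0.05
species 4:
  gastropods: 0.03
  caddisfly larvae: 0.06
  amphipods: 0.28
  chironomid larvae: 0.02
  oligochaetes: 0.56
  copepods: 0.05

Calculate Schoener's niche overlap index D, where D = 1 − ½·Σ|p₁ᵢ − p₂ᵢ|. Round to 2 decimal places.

Σ|p₁ᵢ − p₂ᵢ| = 0.20 + 0.12 + 0.11 + 0.17 + 0.38 + 0.00 = 0.98
D = 1 − ½ × 0.98 = 1 − 0.490 = 0.5100

0.51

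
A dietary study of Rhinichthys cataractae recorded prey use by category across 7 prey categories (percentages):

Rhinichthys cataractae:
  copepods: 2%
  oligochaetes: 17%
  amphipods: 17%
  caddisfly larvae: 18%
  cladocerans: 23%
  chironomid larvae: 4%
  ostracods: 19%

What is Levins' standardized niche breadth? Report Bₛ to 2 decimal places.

0.75

Convert percentages to proportions (divide by 100).
Σpᵢ² = 0.02² + 0.17² + 0.17² + 0.18² + 0.23² + 0.04² + 0.19² = 0.0004 + 0.0289 + 0.0289 + 0.0324 + 0.0529 + 0.0016 + 0.0361 = 0.1812
B = 1 / 0.1812 = 5.5188
Bₛ = (B − 1)/(n − 1) = (5.5188 − 1)/(7 − 1) = 4.5188/6 = 0.7531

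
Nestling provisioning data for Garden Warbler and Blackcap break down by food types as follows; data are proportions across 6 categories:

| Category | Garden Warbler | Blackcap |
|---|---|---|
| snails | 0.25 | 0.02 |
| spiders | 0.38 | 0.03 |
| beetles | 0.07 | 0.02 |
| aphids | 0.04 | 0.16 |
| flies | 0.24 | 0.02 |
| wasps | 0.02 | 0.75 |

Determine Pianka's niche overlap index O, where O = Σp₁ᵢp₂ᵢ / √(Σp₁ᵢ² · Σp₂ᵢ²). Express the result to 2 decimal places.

0.11

Σ p₁ᵢp₂ᵢ = 0.0050 + 0.0114 + 0.0014 + 0.0064 + 0.0048 + 0.0150 = 0.0440
Σp_1ᵢ² = 0.25² + 0.38² + 0.07² + 0.04² + 0.24² + 0.02² = 0.0625 + 0.1444 + 0.0049 + 0.0016 + 0.0576 + 0.0004 = 0.2714
Σp_2ᵢ² = 0.02² + 0.03² + 0.02² + 0.16² + 0.02² + 0.75² = 0.0004 + 0.0009 + 0.0004 + 0.0256 + 0.0004 + 0.5625 = 0.5902
O = 0.0440 / √(0.2714 × 0.5902) = 0.0440 / 0.40023 = 0.1099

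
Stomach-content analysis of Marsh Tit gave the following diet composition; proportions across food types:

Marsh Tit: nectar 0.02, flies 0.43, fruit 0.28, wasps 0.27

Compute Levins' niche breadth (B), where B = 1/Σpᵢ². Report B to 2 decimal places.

2.97

Σpᵢ² = 0.02² + 0.43² + 0.28² + 0.27² = 0.0004 + 0.1849 + 0.0784 + 0.0729 = 0.3366
B = 1 / 0.3366 = 2.9709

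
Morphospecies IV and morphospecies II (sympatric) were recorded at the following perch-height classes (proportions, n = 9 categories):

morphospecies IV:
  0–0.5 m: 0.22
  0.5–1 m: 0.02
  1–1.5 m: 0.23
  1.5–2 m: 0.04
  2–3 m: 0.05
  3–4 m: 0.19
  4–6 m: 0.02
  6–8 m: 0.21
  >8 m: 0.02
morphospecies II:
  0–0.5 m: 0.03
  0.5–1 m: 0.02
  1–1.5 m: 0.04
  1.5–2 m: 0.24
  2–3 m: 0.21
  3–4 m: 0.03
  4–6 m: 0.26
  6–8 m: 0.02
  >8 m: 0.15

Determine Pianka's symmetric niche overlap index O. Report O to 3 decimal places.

Σ p₁ᵢp₂ᵢ = 0.0066 + 0.0004 + 0.0092 + 0.0096 + 0.0105 + 0.0057 + 0.0052 + 0.0042 + 0.0030 = 0.0544
Σp_1ᵢ² = 0.22² + 0.02² + 0.23² + 0.04² + 0.05² + 0.19² + 0.02² + 0.21² + 0.02² = 0.0484 + 0.0004 + 0.0529 + 0.0016 + 0.0025 + 0.0361 + 0.0004 + 0.0441 + 0.0004 = 0.1868
Σp_2ᵢ² = 0.03² + 0.02² + 0.04² + 0.24² + 0.21² + 0.03² + 0.26² + 0.02² + 0.15² = 0.0009 + 0.0004 + 0.0016 + 0.0576 + 0.0441 + 0.0009 + 0.0676 + 0.0004 + 0.0225 = 0.1960
O = 0.0544 / √(0.1868 × 0.1960) = 0.0544 / 0.191345 = 0.28430

0.284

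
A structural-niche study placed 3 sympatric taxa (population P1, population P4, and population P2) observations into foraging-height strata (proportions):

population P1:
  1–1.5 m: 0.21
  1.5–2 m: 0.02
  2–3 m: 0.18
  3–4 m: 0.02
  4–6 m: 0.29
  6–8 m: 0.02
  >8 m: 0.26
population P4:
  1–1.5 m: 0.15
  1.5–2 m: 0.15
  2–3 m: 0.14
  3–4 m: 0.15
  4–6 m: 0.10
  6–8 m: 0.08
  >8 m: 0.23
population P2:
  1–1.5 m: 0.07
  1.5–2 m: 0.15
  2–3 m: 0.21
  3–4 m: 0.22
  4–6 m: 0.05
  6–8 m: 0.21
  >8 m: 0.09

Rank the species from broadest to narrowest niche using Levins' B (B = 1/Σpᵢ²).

population P4 > population P2 > population P1

Σp_P1ᵢ² = 0.21² + 0.02² + 0.18² + 0.02² + 0.29² + 0.02² + 0.26² = 0.0441 + 0.0004 + 0.0324 + 0.0004 + 0.0841 + 0.0004 + 0.0676 = 0.2294
B_P1 = 1 / 0.2294 = 4.3592
Σp_P4ᵢ² = 0.15² + 0.15² + 0.14² + 0.15² + 0.10² + 0.08² + 0.23² = 0.0225 + 0.0225 + 0.0196 + 0.0225 + 0.0100 + 0.0064 + 0.0529 = 0.1564
B_P4 = 1 / 0.1564 = 6.3939
Σp_P2ᵢ² = 0.07² + 0.15² + 0.21² + 0.22² + 0.05² + 0.21² + 0.09² = 0.0049 + 0.0225 + 0.0441 + 0.0484 + 0.0025 + 0.0441 + 0.0081 = 0.1746
B_P2 = 1 / 0.1746 = 5.7274
Ranking by B (broadest → narrowest): population P4 (6.39) > population P2 (5.73) > population P1 (4.36)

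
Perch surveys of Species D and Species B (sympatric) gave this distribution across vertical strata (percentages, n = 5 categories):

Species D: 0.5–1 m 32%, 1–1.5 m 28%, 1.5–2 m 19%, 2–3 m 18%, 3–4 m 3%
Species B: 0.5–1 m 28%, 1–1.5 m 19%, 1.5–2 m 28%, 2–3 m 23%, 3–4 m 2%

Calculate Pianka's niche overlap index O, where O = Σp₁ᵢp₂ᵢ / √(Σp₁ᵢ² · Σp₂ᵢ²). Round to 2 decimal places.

0.96

Convert percentages to proportions (divide by 100).
Σ p₁ᵢp₂ᵢ = 0.0896 + 0.0532 + 0.0532 + 0.0414 + 0.0006 = 0.2380
Σp_1ᵢ² = 0.32² + 0.28² + 0.19² + 0.18² + 0.03² = 0.1024 + 0.0784 + 0.0361 + 0.0324 + 0.0009 = 0.2502
Σp_2ᵢ² = 0.28² + 0.19² + 0.28² + 0.23² + 0.02² = 0.0784 + 0.0361 + 0.0784 + 0.0529 + 0.0004 = 0.2462
O = 0.2380 / √(0.2502 × 0.2462) = 0.2380 / 0.24819 = 0.9589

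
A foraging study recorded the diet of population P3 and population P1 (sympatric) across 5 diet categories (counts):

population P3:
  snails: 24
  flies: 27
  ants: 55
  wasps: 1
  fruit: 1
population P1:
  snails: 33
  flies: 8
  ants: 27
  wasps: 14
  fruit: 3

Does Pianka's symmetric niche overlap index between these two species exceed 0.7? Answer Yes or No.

Proportions for population P3 (n=108): 24/108=0.2222, 27/108=0.2500, 55/108=0.5093, 1/108=0.0093, 1/108=0.0093
Proportions for population P1 (n=85): 33/85=0.3882, 8/85=0.0941, 27/85=0.3176, 14/85=0.1647, 3/85=0.0353
Σ p₁ᵢp₂ᵢ = 0.086258 + 0.023525 + 0.161754 + 0.001532 + 0.000328 = 0.273397
Σp_1ᵢ² = 0.2222² + 0.2500² + 0.5093² + 0.0093² + 0.0093² = 0.049373 + 0.062500 + 0.259386 + 0.000086 + 0.000086 = 0.371431
Σp_2ᵢ² = 0.3882² + 0.0941² + 0.3176² + 0.1647² + 0.0353² = 0.150699 + 0.008855 + 0.100870 + 0.027126 + 0.001246 = 0.288796
O = 0.273397 / √(0.371431 × 0.288796) = 0.273397 / 0.3275176 = 0.8348
O = 0.8348 > 0.7 → Yes.

Yes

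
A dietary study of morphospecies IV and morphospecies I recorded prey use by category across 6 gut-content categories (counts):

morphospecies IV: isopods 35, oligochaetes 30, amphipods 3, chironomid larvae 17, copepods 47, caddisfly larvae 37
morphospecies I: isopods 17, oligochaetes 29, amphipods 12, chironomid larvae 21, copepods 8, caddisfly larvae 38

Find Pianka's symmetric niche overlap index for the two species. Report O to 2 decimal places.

0.83

Proportions for morphospecies IV (n=169): 35/169=0.2071, 30/169=0.1775, 3/169=0.0178, 17/169=0.1006, 47/169=0.2781, 37/169=0.2189
Proportions for morphospecies I (n=125): 17/125=0.1360, 29/125=0.2320, 12/125=0.0960, 21/125=0.1680, 8/125=0.0640, 38/125=0.3040
Σ p₁ᵢp₂ᵢ = 0.028166 + 0.041180 + 0.001709 + 0.016901 + 0.017798 + 0.066546 = 0.172300
Σp_1ᵢ² = 0.2071² + 0.1775² + 0.0178² + 0.1006² + 0.2781² + 0.2189² = 0.042890 + 0.031506 + 0.000317 + 0.010120 + 0.077340 + 0.047917 = 0.210090
Σp_2ᵢ² = 0.1360² + 0.2320² + 0.0960² + 0.1680² + 0.0640² + 0.3040² = 0.018496 + 0.053824 + 0.009216 + 0.028224 + 0.004096 + 0.092416 = 0.206272
O = 0.172300 / √(0.210090 × 0.206272) = 0.172300 / 0.2081722 = 0.8277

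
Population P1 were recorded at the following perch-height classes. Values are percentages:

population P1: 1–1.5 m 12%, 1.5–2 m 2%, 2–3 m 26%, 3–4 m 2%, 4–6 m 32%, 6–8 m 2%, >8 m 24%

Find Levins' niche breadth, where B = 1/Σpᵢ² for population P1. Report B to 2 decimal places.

Convert percentages to proportions (divide by 100).
Σpᵢ² = 0.12² + 0.02² + 0.26² + 0.02² + 0.32² + 0.02² + 0.24² = 0.0144 + 0.0004 + 0.0676 + 0.0004 + 0.1024 + 0.0004 + 0.0576 = 0.2432
B = 1 / 0.2432 = 4.1118

4.11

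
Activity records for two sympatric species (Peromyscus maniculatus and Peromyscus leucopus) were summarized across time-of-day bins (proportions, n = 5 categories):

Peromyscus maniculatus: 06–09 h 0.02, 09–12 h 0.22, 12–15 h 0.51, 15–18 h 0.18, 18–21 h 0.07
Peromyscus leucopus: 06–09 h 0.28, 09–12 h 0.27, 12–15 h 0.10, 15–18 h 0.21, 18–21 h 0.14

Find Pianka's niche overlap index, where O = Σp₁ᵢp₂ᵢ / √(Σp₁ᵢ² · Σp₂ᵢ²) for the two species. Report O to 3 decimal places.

Σ p₁ᵢp₂ᵢ = 0.0056 + 0.0594 + 0.0510 + 0.0378 + 0.0098 = 0.1636
Σp_1ᵢ² = 0.02² + 0.22² + 0.51² + 0.18² + 0.07² = 0.0004 + 0.0484 + 0.2601 + 0.0324 + 0.0049 = 0.3462
Σp_2ᵢ² = 0.28² + 0.27² + 0.10² + 0.21² + 0.14² = 0.0784 + 0.0729 + 0.0100 + 0.0441 + 0.0196 = 0.2250
O = 0.1636 / √(0.3462 × 0.2250) = 0.1636 / 0.279097 = 0.58618

0.586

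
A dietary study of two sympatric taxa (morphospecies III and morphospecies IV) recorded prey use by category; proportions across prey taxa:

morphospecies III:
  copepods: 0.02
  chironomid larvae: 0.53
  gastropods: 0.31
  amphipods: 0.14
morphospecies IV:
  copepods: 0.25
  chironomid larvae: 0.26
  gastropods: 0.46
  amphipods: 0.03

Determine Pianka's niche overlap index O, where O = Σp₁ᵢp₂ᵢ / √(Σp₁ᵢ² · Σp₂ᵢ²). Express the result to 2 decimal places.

Σ p₁ᵢp₂ᵢ = 0.0050 + 0.1378 + 0.1426 + 0.0042 = 0.2896
Σp_1ᵢ² = 0.02² + 0.53² + 0.31² + 0.14² = 0.0004 + 0.2809 + 0.0961 + 0.0196 = 0.3970
Σp_2ᵢ² = 0.25² + 0.26² + 0.46² + 0.03² = 0.0625 + 0.0676 + 0.2116 + 0.0009 = 0.3426
O = 0.2896 / √(0.3970 × 0.3426) = 0.2896 / 0.36880 = 0.7852

0.79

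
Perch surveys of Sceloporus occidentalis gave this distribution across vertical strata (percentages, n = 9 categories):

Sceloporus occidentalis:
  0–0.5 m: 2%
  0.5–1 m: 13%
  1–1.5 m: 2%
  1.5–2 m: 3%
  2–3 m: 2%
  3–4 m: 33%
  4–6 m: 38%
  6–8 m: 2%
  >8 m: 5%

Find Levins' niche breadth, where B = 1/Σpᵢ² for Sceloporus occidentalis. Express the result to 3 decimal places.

Convert percentages to proportions (divide by 100).
Σpᵢ² = 0.02² + 0.13² + 0.02² + 0.03² + 0.02² + 0.33² + 0.38² + 0.02² + 0.05² = 0.0004 + 0.0169 + 0.0004 + 0.0009 + 0.0004 + 0.1089 + 0.1444 + 0.0004 + 0.0025 = 0.2752
B = 1 / 0.2752 = 3.63372

3.634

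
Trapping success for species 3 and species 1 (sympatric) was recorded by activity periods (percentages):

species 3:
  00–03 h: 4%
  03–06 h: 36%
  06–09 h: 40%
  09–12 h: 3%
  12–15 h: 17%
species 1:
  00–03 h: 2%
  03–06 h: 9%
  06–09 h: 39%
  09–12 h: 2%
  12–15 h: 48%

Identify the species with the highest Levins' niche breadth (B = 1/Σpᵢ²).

Convert percentages to proportions (divide by 100).
Σp_3ᵢ² = 0.04² + 0.36² + 0.40² + 0.03² + 0.17² = 0.0016 + 0.1296 + 0.1600 + 0.0009 + 0.0289 = 0.3210
B_3 = 1 / 0.3210 = 3.1153
Σp_1ᵢ² = 0.02² + 0.09² + 0.39² + 0.02² + 0.48² = 0.0004 + 0.0081 + 0.1521 + 0.0004 + 0.2304 = 0.3914
B_1 = 1 / 0.3914 = 2.5549
Highest B → broadest niche (most generalist): species 3 (B = 3.12).

species 3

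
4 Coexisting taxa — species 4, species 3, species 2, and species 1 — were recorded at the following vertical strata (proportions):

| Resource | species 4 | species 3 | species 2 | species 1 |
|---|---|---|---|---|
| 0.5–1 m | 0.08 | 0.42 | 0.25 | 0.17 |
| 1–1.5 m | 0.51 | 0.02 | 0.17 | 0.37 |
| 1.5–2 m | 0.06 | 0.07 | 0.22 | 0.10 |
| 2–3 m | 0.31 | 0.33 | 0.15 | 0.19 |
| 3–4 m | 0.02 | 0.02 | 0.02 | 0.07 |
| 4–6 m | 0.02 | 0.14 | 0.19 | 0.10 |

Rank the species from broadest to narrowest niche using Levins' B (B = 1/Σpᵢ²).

species 2 > species 1 > species 3 > species 4

Σp_4ᵢ² = 0.08² + 0.51² + 0.06² + 0.31² + 0.02² + 0.02² = 0.0064 + 0.2601 + 0.0036 + 0.0961 + 0.0004 + 0.0004 = 0.3670
B_4 = 1 / 0.3670 = 2.7248
Σp_3ᵢ² = 0.42² + 0.02² + 0.07² + 0.33² + 0.02² + 0.14² = 0.1764 + 0.0004 + 0.0049 + 0.1089 + 0.0004 + 0.0196 = 0.3106
B_3 = 1 / 0.3106 = 3.2196
Σp_2ᵢ² = 0.25² + 0.17² + 0.22² + 0.15² + 0.02² + 0.19² = 0.0625 + 0.0289 + 0.0484 + 0.0225 + 0.0004 + 0.0361 = 0.1988
B_2 = 1 / 0.1988 = 5.0302
Σp_1ᵢ² = 0.17² + 0.37² + 0.10² + 0.19² + 0.07² + 0.10² = 0.0289 + 0.1369 + 0.0100 + 0.0361 + 0.0049 + 0.0100 = 0.2268
B_1 = 1 / 0.2268 = 4.4092
Ranking by B (broadest → narrowest): species 2 (5.03) > species 1 (4.41) > species 3 (3.22) > species 4 (2.72)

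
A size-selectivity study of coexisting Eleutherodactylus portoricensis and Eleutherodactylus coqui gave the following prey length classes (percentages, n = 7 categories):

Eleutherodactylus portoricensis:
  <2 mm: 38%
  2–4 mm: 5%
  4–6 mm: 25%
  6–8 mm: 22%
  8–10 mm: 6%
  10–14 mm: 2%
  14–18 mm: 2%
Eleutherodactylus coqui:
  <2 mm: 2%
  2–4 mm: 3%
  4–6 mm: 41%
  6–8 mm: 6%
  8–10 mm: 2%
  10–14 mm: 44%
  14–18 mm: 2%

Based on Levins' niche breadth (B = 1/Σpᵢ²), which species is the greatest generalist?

Convert percentages to proportions (divide by 100).
Σp_portᵢ² = 0.38² + 0.05² + 0.25² + 0.22² + 0.06² + 0.02² + 0.02² = 0.1444 + 0.0025 + 0.0625 + 0.0484 + 0.0036 + 0.0004 + 0.0004 = 0.2622
B_port = 1 / 0.2622 = 3.8139
Σp_coquᵢ² = 0.02² + 0.03² + 0.41² + 0.06² + 0.02² + 0.44² + 0.02² = 0.0004 + 0.0009 + 0.1681 + 0.0036 + 0.0004 + 0.1936 + 0.0004 = 0.3674
B_coqu = 1 / 0.3674 = 2.7218
Highest B → broadest niche (most generalist): Eleutherodactylus portoricensis (B = 3.81).

Eleutherodactylus portoricensis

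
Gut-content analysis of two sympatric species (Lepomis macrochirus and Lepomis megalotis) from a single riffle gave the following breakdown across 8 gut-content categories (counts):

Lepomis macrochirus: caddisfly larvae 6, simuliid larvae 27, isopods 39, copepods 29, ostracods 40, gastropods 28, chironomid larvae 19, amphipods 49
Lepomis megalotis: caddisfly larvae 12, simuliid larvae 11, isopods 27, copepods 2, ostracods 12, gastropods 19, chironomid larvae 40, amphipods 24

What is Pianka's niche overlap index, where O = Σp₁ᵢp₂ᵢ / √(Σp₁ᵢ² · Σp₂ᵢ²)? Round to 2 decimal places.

0.80

Proportions for Lepomis macrochirus (n=237): 6/237=0.0253, 27/237=0.1139, 39/237=0.1646, 29/237=0.1224, 40/237=0.1688, 28/237=0.1181, 19/237=0.0802, 49/237=0.2068
Proportions for Lepomis megalotis (n=147): 12/147=0.0816, 11/147=0.0748, 27/147=0.1837, 2/147=0.0136, 12/147=0.0816, 19/147=0.1293, 40/147=0.2721, 24/147=0.1633
Σ p₁ᵢp₂ᵢ = 0.002064 + 0.008520 + 0.030237 + 0.001665 + 0.013774 + 0.015270 + 0.021822 + 0.033770 = 0.127122
Σp_1ᵢ² = 0.0253² + 0.1139² + 0.1646² + 0.1224² + 0.1688² + 0.1181² + 0.0802² + 0.2068² = 0.000640 + 0.012973 + 0.027093 + 0.014982 + 0.028493 + 0.013948 + 0.006432 + 0.042766 = 0.147327
Σp_2ᵢ² = 0.0816² + 0.0748² + 0.1837² + 0.0136² + 0.0816² + 0.1293² + 0.2721² + 0.1633² = 0.006659 + 0.005595 + 0.033746 + 0.000185 + 0.006659 + 0.016718 + 0.074038 + 0.026667 = 0.170267
O = 0.127122 / √(0.147327 × 0.170267) = 0.127122 / 0.1583822 = 0.8026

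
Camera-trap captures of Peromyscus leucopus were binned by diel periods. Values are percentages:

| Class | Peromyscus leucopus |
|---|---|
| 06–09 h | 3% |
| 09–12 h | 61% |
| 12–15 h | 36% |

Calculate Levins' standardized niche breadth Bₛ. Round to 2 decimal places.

Convert percentages to proportions (divide by 100).
Σpᵢ² = 0.03² + 0.61² + 0.36² = 0.0009 + 0.3721 + 0.1296 = 0.5026
B = 1 / 0.5026 = 1.9897
Bₛ = (B − 1)/(n − 1) = (1.9897 − 1)/(3 − 1) = 0.9897/2 = 0.4949

0.49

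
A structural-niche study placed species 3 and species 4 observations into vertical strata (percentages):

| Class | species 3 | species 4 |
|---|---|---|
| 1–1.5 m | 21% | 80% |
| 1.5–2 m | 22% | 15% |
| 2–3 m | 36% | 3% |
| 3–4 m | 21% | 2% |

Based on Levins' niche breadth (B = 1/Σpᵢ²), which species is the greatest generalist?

Convert percentages to proportions (divide by 100).
Σp_3ᵢ² = 0.21² + 0.22² + 0.36² + 0.21² = 0.0441 + 0.0484 + 0.1296 + 0.0441 = 0.2662
B_3 = 1 / 0.2662 = 3.7566
Σp_4ᵢ² = 0.80² + 0.15² + 0.03² + 0.02² = 0.6400 + 0.0225 + 0.0009 + 0.0004 = 0.6638
B_4 = 1 / 0.6638 = 1.5065
Highest B → broadest niche (most generalist): species 3 (B = 3.76).

species 3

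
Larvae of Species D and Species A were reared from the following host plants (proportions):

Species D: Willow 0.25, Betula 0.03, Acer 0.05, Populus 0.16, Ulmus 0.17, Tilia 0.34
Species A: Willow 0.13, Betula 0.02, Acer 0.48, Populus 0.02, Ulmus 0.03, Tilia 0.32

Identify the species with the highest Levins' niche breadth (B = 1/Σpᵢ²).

Species D

Σp_Dᵢ² = 0.25² + 0.03² + 0.05² + 0.16² + 0.17² + 0.34² = 0.0625 + 0.0009 + 0.0025 + 0.0256 + 0.0289 + 0.1156 = 0.2360
B_D = 1 / 0.2360 = 4.2373
Σp_Aᵢ² = 0.13² + 0.02² + 0.48² + 0.02² + 0.03² + 0.32² = 0.0169 + 0.0004 + 0.2304 + 0.0004 + 0.0009 + 0.1024 = 0.3514
B_A = 1 / 0.3514 = 2.8458
Highest B → broadest niche (most generalist): Species D (B = 4.24).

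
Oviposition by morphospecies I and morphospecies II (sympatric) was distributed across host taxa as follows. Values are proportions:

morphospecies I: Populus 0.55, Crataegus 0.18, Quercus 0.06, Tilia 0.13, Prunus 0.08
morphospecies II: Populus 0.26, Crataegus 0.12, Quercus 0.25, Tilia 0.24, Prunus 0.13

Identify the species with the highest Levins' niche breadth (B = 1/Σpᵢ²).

Σp_Iᵢ² = 0.55² + 0.18² + 0.06² + 0.13² + 0.08² = 0.3025 + 0.0324 + 0.0036 + 0.0169 + 0.0064 = 0.3618
B_I = 1 / 0.3618 = 2.7640
Σp_IIᵢ² = 0.26² + 0.12² + 0.25² + 0.24² + 0.13² = 0.0676 + 0.0144 + 0.0625 + 0.0576 + 0.0169 = 0.2190
B_II = 1 / 0.2190 = 4.5662
Highest B → broadest niche (most generalist): morphospecies II (B = 4.57).

morphospecies II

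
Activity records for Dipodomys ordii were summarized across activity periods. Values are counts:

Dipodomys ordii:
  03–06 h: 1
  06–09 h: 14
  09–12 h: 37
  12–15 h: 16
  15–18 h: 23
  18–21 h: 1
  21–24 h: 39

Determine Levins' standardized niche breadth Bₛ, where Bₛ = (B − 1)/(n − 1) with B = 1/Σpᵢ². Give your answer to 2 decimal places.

Proportions for Dipodomys ordii (n=131): 1/131=0.0076, 14/131=0.1069, 37/131=0.2824, 16/131=0.1221, 23/131=0.1756, 1/131=0.0076, 39/131=0.2977
Σpᵢ² = 0.0076² + 0.1069² + 0.2824² + 0.1221² + 0.1756² + 0.0076² + 0.2977² = 0.000058 + 0.011428 + 0.079750 + 0.014908 + 0.030835 + 0.000058 + 0.088625 = 0.225662
B = 1 / 0.225662 = 4.4314
Bₛ = (B − 1)/(n − 1) = (4.4314 − 1)/(7 − 1) = 3.4314/6 = 0.5719

0.57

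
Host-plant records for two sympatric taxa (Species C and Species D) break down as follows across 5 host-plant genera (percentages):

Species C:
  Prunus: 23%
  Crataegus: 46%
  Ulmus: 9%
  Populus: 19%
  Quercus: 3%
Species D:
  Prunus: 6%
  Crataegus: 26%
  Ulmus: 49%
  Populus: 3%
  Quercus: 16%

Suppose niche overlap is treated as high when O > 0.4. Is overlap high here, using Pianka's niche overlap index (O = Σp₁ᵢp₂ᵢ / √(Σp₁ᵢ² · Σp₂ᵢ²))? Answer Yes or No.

Yes

Convert percentages to proportions (divide by 100).
Σ p₁ᵢp₂ᵢ = 0.0138 + 0.1196 + 0.0441 + 0.0057 + 0.0048 = 0.1880
Σp_1ᵢ² = 0.23² + 0.46² + 0.09² + 0.19² + 0.03² = 0.0529 + 0.2116 + 0.0081 + 0.0361 + 0.0009 = 0.3096
Σp_2ᵢ² = 0.06² + 0.26² + 0.49² + 0.03² + 0.16² = 0.0036 + 0.0676 + 0.2401 + 0.0009 + 0.0256 = 0.3378
O = 0.1880 / √(0.3096 × 0.3378) = 0.1880 / 0.32339 = 0.5813
O = 0.5813 > 0.4 → Yes.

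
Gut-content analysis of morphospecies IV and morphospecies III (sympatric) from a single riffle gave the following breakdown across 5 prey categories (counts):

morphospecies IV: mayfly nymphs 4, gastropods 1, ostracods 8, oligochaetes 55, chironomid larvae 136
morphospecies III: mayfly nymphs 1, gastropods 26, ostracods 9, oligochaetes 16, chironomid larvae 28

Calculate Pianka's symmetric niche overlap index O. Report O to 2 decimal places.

Proportions for morphospecies IV (n=204): 4/204=0.0196, 1/204=0.0049, 8/204=0.0392, 55/204=0.2696, 136/204=0.6667
Proportions for morphospecies III (n=80): 1/80=0.0125, 26/80=0.3250, 9/80=0.1125, 16/80=0.2000, 28/80=0.3500
Σ p₁ᵢp₂ᵢ = 0.000245 + 0.001593 + 0.004410 + 0.053920 + 0.233345 = 0.293513
Σp_1ᵢ² = 0.0196² + 0.0049² + 0.0392² + 0.2696² + 0.6667² = 0.000384 + 0.000024 + 0.001537 + 0.072684 + 0.444489 = 0.519118
Σp_2ᵢ² = 0.0125² + 0.3250² + 0.1125² + 0.2000² + 0.3500² = 0.000156 + 0.105625 + 0.012656 + 0.040000 + 0.122500 = 0.280937
O = 0.293513 / √(0.519118 × 0.280937) = 0.293513 / 0.3818893 = 0.7686

0.77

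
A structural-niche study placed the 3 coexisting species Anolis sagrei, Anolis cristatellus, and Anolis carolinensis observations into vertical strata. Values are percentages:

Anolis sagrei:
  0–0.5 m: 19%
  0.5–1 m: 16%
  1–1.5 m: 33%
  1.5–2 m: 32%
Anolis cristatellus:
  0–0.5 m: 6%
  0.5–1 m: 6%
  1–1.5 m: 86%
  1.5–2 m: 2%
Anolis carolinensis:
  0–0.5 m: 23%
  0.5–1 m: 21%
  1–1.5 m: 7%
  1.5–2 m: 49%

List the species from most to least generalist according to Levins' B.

Convert percentages to proportions (divide by 100).
Σp_sagrᵢ² = 0.19² + 0.16² + 0.33² + 0.32² = 0.0361 + 0.0256 + 0.1089 + 0.1024 = 0.2730
B_sagr = 1 / 0.2730 = 3.6630
Σp_crisᵢ² = 0.06² + 0.06² + 0.86² + 0.02² = 0.0036 + 0.0036 + 0.7396 + 0.0004 = 0.7472
B_cris = 1 / 0.7472 = 1.3383
Σp_caroᵢ² = 0.23² + 0.21² + 0.07² + 0.49² = 0.0529 + 0.0441 + 0.0049 + 0.2401 = 0.3420
B_caro = 1 / 0.3420 = 2.9240
Ranking by B (broadest → narrowest): Anolis sagrei (3.66) > Anolis carolinensis (2.92) > Anolis cristatellus (1.34)

Anolis sagrei > Anolis carolinensis > Anolis cristatellus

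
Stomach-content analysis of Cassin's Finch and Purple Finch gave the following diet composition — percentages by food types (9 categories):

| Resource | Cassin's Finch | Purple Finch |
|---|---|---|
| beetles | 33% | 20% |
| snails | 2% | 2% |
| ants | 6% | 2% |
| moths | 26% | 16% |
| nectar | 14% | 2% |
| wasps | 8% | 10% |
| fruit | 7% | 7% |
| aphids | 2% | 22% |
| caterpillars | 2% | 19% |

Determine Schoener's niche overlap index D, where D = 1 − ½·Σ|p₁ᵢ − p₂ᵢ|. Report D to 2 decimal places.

Convert percentages to proportions (divide by 100).
Σ|p₁ᵢ − p₂ᵢ| = 0.13 + 0.00 + 0.04 + 0.10 + 0.12 + 0.02 + 0.00 + 0.20 + 0.17 = 0.78
D = 1 − ½ × 0.78 = 1 − 0.390 = 0.6100

0.61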